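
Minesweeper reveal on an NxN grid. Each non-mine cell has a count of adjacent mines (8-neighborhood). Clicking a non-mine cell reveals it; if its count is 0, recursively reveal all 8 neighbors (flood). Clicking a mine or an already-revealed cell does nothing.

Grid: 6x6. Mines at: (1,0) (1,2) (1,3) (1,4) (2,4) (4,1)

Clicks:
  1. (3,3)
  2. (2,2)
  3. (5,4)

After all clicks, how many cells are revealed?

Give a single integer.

Answer: 13

Derivation:
Click 1 (3,3) count=1: revealed 1 new [(3,3)] -> total=1
Click 2 (2,2) count=2: revealed 1 new [(2,2)] -> total=2
Click 3 (5,4) count=0: revealed 11 new [(3,2) (3,4) (3,5) (4,2) (4,3) (4,4) (4,5) (5,2) (5,3) (5,4) (5,5)] -> total=13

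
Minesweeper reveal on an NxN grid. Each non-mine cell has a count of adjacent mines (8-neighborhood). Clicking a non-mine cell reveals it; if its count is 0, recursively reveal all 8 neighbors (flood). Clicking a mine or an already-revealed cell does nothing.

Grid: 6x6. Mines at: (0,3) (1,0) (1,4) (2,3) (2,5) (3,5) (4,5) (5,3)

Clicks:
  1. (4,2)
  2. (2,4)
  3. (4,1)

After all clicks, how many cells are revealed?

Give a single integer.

Click 1 (4,2) count=1: revealed 1 new [(4,2)] -> total=1
Click 2 (2,4) count=4: revealed 1 new [(2,4)] -> total=2
Click 3 (4,1) count=0: revealed 11 new [(2,0) (2,1) (2,2) (3,0) (3,1) (3,2) (4,0) (4,1) (5,0) (5,1) (5,2)] -> total=13

Answer: 13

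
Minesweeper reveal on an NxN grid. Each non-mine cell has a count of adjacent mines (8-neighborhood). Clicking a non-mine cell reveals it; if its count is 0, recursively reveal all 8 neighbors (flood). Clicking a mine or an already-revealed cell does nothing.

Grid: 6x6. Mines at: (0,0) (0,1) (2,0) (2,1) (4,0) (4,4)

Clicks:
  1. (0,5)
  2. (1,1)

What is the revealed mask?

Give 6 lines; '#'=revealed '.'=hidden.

Click 1 (0,5) count=0: revealed 16 new [(0,2) (0,3) (0,4) (0,5) (1,2) (1,3) (1,4) (1,5) (2,2) (2,3) (2,4) (2,5) (3,2) (3,3) (3,4) (3,5)] -> total=16
Click 2 (1,1) count=4: revealed 1 new [(1,1)] -> total=17

Answer: ..####
.#####
..####
..####
......
......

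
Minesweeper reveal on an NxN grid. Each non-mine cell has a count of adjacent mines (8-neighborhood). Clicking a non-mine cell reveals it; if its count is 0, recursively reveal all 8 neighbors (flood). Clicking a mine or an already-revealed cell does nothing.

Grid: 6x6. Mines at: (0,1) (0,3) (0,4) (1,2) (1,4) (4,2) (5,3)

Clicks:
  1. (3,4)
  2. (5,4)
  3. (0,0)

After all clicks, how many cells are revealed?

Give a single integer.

Answer: 12

Derivation:
Click 1 (3,4) count=0: revealed 11 new [(2,3) (2,4) (2,5) (3,3) (3,4) (3,5) (4,3) (4,4) (4,5) (5,4) (5,5)] -> total=11
Click 2 (5,4) count=1: revealed 0 new [(none)] -> total=11
Click 3 (0,0) count=1: revealed 1 new [(0,0)] -> total=12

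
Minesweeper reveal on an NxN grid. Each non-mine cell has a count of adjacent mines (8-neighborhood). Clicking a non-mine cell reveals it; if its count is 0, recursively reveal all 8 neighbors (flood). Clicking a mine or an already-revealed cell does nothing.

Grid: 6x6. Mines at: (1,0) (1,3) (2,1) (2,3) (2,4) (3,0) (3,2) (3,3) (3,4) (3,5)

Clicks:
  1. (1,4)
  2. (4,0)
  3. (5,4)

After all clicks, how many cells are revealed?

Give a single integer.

Answer: 13

Derivation:
Click 1 (1,4) count=3: revealed 1 new [(1,4)] -> total=1
Click 2 (4,0) count=1: revealed 1 new [(4,0)] -> total=2
Click 3 (5,4) count=0: revealed 11 new [(4,1) (4,2) (4,3) (4,4) (4,5) (5,0) (5,1) (5,2) (5,3) (5,4) (5,5)] -> total=13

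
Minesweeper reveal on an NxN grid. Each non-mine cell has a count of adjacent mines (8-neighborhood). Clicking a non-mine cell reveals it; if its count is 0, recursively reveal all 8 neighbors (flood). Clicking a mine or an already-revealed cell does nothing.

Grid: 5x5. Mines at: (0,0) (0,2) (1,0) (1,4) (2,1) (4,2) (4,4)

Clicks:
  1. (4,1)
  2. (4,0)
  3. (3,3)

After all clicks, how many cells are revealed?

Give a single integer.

Click 1 (4,1) count=1: revealed 1 new [(4,1)] -> total=1
Click 2 (4,0) count=0: revealed 3 new [(3,0) (3,1) (4,0)] -> total=4
Click 3 (3,3) count=2: revealed 1 new [(3,3)] -> total=5

Answer: 5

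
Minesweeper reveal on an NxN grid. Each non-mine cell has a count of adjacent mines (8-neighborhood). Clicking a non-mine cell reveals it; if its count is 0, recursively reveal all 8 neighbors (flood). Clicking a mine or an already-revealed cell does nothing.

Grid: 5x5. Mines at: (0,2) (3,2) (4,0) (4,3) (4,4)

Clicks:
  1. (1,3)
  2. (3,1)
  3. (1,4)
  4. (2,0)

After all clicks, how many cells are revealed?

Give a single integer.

Answer: 16

Derivation:
Click 1 (1,3) count=1: revealed 1 new [(1,3)] -> total=1
Click 2 (3,1) count=2: revealed 1 new [(3,1)] -> total=2
Click 3 (1,4) count=0: revealed 7 new [(0,3) (0,4) (1,4) (2,3) (2,4) (3,3) (3,4)] -> total=9
Click 4 (2,0) count=0: revealed 7 new [(0,0) (0,1) (1,0) (1,1) (2,0) (2,1) (3,0)] -> total=16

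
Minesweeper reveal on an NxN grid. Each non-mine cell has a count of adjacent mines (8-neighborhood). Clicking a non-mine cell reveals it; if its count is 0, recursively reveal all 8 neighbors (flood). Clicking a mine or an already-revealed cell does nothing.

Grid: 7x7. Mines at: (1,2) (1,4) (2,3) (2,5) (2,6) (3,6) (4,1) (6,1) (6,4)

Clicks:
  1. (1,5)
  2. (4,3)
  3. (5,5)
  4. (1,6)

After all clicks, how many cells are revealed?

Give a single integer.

Answer: 14

Derivation:
Click 1 (1,5) count=3: revealed 1 new [(1,5)] -> total=1
Click 2 (4,3) count=0: revealed 12 new [(3,2) (3,3) (3,4) (3,5) (4,2) (4,3) (4,4) (4,5) (5,2) (5,3) (5,4) (5,5)] -> total=13
Click 3 (5,5) count=1: revealed 0 new [(none)] -> total=13
Click 4 (1,6) count=2: revealed 1 new [(1,6)] -> total=14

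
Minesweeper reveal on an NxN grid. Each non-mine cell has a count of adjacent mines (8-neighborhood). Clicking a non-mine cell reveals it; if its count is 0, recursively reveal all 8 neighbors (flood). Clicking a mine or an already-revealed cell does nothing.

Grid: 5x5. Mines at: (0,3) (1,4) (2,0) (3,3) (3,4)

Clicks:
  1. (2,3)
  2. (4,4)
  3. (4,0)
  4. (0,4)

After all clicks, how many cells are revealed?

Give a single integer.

Click 1 (2,3) count=3: revealed 1 new [(2,3)] -> total=1
Click 2 (4,4) count=2: revealed 1 new [(4,4)] -> total=2
Click 3 (4,0) count=0: revealed 6 new [(3,0) (3,1) (3,2) (4,0) (4,1) (4,2)] -> total=8
Click 4 (0,4) count=2: revealed 1 new [(0,4)] -> total=9

Answer: 9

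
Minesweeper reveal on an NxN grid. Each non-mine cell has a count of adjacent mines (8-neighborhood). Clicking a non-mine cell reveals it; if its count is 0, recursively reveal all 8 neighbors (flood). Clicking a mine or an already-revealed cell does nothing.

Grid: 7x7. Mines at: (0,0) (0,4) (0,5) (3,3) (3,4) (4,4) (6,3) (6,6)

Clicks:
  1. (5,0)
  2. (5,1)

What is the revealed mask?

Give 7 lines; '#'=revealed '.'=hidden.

Click 1 (5,0) count=0: revealed 23 new [(0,1) (0,2) (0,3) (1,0) (1,1) (1,2) (1,3) (2,0) (2,1) (2,2) (2,3) (3,0) (3,1) (3,2) (4,0) (4,1) (4,2) (5,0) (5,1) (5,2) (6,0) (6,1) (6,2)] -> total=23
Click 2 (5,1) count=0: revealed 0 new [(none)] -> total=23

Answer: .###...
####...
####...
###....
###....
###....
###....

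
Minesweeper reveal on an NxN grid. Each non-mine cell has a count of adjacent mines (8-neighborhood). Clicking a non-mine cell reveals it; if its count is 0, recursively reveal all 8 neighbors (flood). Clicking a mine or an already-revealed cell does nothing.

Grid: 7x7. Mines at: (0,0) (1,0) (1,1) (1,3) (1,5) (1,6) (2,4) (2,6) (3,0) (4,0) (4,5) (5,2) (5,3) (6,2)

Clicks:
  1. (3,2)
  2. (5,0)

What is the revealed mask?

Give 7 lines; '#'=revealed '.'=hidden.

Answer: .......
.......
.###...
.###...
.###...
#......
.......

Derivation:
Click 1 (3,2) count=0: revealed 9 new [(2,1) (2,2) (2,3) (3,1) (3,2) (3,3) (4,1) (4,2) (4,3)] -> total=9
Click 2 (5,0) count=1: revealed 1 new [(5,0)] -> total=10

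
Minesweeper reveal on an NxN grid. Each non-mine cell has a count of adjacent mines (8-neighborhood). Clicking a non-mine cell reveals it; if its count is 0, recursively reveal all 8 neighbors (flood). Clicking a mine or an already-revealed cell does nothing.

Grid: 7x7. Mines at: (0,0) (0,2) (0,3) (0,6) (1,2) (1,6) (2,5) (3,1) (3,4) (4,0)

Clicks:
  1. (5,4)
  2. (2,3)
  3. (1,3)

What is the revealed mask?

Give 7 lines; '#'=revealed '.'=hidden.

Click 1 (5,4) count=0: revealed 22 new [(3,5) (3,6) (4,1) (4,2) (4,3) (4,4) (4,5) (4,6) (5,0) (5,1) (5,2) (5,3) (5,4) (5,5) (5,6) (6,0) (6,1) (6,2) (6,3) (6,4) (6,5) (6,6)] -> total=22
Click 2 (2,3) count=2: revealed 1 new [(2,3)] -> total=23
Click 3 (1,3) count=3: revealed 1 new [(1,3)] -> total=24

Answer: .......
...#...
...#...
.....##
.######
#######
#######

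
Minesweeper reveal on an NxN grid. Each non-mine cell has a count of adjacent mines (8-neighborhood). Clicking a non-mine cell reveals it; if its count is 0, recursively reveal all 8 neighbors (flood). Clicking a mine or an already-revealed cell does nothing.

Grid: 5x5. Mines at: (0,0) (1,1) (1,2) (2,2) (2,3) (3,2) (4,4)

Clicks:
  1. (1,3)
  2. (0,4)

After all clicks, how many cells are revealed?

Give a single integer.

Click 1 (1,3) count=3: revealed 1 new [(1,3)] -> total=1
Click 2 (0,4) count=0: revealed 3 new [(0,3) (0,4) (1,4)] -> total=4

Answer: 4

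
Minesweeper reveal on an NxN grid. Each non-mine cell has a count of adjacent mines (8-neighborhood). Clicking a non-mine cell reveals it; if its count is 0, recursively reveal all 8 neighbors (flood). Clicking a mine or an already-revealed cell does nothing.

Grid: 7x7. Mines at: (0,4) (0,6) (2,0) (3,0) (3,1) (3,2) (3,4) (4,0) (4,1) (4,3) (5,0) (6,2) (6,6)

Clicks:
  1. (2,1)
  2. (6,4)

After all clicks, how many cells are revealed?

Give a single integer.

Click 1 (2,1) count=4: revealed 1 new [(2,1)] -> total=1
Click 2 (6,4) count=0: revealed 6 new [(5,3) (5,4) (5,5) (6,3) (6,4) (6,5)] -> total=7

Answer: 7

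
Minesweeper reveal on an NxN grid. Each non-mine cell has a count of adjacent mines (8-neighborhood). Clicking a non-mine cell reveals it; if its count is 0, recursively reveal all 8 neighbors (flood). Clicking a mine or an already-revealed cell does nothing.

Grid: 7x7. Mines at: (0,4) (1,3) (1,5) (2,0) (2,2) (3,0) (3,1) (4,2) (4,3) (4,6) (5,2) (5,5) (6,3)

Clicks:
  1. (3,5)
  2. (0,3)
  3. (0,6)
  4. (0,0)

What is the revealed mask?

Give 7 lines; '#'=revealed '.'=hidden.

Answer: ####..#
###....
.......
.....#.
.......
.......
.......

Derivation:
Click 1 (3,5) count=1: revealed 1 new [(3,5)] -> total=1
Click 2 (0,3) count=2: revealed 1 new [(0,3)] -> total=2
Click 3 (0,6) count=1: revealed 1 new [(0,6)] -> total=3
Click 4 (0,0) count=0: revealed 6 new [(0,0) (0,1) (0,2) (1,0) (1,1) (1,2)] -> total=9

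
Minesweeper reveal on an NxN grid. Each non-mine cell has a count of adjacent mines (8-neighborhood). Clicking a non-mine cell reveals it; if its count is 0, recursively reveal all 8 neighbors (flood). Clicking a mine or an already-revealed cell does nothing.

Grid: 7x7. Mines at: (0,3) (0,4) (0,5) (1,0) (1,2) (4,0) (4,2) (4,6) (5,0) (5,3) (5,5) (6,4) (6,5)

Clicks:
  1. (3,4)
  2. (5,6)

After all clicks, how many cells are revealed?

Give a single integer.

Answer: 16

Derivation:
Click 1 (3,4) count=0: revealed 15 new [(1,3) (1,4) (1,5) (1,6) (2,3) (2,4) (2,5) (2,6) (3,3) (3,4) (3,5) (3,6) (4,3) (4,4) (4,5)] -> total=15
Click 2 (5,6) count=3: revealed 1 new [(5,6)] -> total=16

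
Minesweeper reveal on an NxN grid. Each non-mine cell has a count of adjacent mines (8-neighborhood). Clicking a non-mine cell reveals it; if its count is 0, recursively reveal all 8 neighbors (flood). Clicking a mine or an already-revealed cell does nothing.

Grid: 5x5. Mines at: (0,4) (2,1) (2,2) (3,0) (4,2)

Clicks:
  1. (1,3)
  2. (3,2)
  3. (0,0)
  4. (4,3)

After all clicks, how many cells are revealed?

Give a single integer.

Answer: 10

Derivation:
Click 1 (1,3) count=2: revealed 1 new [(1,3)] -> total=1
Click 2 (3,2) count=3: revealed 1 new [(3,2)] -> total=2
Click 3 (0,0) count=0: revealed 7 new [(0,0) (0,1) (0,2) (0,3) (1,0) (1,1) (1,2)] -> total=9
Click 4 (4,3) count=1: revealed 1 new [(4,3)] -> total=10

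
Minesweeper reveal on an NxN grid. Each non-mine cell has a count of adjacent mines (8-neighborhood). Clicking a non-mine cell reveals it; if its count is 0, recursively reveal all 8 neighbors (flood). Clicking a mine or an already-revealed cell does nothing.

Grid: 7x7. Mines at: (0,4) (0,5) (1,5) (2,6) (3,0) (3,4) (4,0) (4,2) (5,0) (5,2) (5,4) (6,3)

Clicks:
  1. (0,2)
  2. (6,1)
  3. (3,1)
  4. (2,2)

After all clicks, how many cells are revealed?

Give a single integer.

Click 1 (0,2) count=0: revealed 15 new [(0,0) (0,1) (0,2) (0,3) (1,0) (1,1) (1,2) (1,3) (2,0) (2,1) (2,2) (2,3) (3,1) (3,2) (3,3)] -> total=15
Click 2 (6,1) count=2: revealed 1 new [(6,1)] -> total=16
Click 3 (3,1) count=3: revealed 0 new [(none)] -> total=16
Click 4 (2,2) count=0: revealed 0 new [(none)] -> total=16

Answer: 16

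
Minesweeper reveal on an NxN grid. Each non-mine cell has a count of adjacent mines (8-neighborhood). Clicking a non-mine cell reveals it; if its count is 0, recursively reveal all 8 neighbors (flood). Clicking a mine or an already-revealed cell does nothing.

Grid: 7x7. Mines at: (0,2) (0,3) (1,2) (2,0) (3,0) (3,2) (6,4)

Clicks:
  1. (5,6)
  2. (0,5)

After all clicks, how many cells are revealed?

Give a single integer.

Answer: 25

Derivation:
Click 1 (5,6) count=0: revealed 25 new [(0,4) (0,5) (0,6) (1,3) (1,4) (1,5) (1,6) (2,3) (2,4) (2,5) (2,6) (3,3) (3,4) (3,5) (3,6) (4,3) (4,4) (4,5) (4,6) (5,3) (5,4) (5,5) (5,6) (6,5) (6,6)] -> total=25
Click 2 (0,5) count=0: revealed 0 new [(none)] -> total=25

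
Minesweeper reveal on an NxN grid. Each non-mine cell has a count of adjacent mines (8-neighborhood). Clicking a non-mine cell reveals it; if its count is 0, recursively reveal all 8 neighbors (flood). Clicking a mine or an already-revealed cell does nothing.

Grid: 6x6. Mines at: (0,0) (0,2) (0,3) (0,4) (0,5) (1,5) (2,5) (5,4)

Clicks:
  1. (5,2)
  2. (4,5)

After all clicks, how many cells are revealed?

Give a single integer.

Answer: 25

Derivation:
Click 1 (5,2) count=0: revealed 24 new [(1,0) (1,1) (1,2) (1,3) (1,4) (2,0) (2,1) (2,2) (2,3) (2,4) (3,0) (3,1) (3,2) (3,3) (3,4) (4,0) (4,1) (4,2) (4,3) (4,4) (5,0) (5,1) (5,2) (5,3)] -> total=24
Click 2 (4,5) count=1: revealed 1 new [(4,5)] -> total=25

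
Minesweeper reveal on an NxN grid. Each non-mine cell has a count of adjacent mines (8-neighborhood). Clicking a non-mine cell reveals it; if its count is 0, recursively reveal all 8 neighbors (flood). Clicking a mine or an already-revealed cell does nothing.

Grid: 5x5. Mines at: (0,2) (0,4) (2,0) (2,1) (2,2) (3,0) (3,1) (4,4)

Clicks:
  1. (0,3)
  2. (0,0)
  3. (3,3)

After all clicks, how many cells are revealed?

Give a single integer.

Answer: 6

Derivation:
Click 1 (0,3) count=2: revealed 1 new [(0,3)] -> total=1
Click 2 (0,0) count=0: revealed 4 new [(0,0) (0,1) (1,0) (1,1)] -> total=5
Click 3 (3,3) count=2: revealed 1 new [(3,3)] -> total=6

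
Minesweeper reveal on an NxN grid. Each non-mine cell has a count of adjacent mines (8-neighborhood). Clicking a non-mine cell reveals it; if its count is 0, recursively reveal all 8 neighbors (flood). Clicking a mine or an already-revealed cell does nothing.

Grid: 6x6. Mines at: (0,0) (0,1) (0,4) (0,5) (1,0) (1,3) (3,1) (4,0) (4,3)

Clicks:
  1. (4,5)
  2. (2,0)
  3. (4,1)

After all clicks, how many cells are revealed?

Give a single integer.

Answer: 12

Derivation:
Click 1 (4,5) count=0: revealed 10 new [(1,4) (1,5) (2,4) (2,5) (3,4) (3,5) (4,4) (4,5) (5,4) (5,5)] -> total=10
Click 2 (2,0) count=2: revealed 1 new [(2,0)] -> total=11
Click 3 (4,1) count=2: revealed 1 new [(4,1)] -> total=12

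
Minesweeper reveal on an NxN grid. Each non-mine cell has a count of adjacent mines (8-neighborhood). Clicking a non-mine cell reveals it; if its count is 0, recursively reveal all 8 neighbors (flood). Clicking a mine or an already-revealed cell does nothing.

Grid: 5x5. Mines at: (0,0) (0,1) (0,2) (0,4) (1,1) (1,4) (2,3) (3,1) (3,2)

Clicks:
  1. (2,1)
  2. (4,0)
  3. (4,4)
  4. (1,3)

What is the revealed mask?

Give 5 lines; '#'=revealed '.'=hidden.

Click 1 (2,1) count=3: revealed 1 new [(2,1)] -> total=1
Click 2 (4,0) count=1: revealed 1 new [(4,0)] -> total=2
Click 3 (4,4) count=0: revealed 4 new [(3,3) (3,4) (4,3) (4,4)] -> total=6
Click 4 (1,3) count=4: revealed 1 new [(1,3)] -> total=7

Answer: .....
...#.
.#...
...##
#..##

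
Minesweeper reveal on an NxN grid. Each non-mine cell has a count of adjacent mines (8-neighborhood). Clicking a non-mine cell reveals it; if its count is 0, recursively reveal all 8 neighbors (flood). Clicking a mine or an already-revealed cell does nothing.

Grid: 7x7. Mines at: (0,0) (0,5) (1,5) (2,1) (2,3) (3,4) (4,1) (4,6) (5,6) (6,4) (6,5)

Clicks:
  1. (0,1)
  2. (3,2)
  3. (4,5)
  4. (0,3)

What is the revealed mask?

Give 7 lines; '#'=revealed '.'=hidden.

Click 1 (0,1) count=1: revealed 1 new [(0,1)] -> total=1
Click 2 (3,2) count=3: revealed 1 new [(3,2)] -> total=2
Click 3 (4,5) count=3: revealed 1 new [(4,5)] -> total=3
Click 4 (0,3) count=0: revealed 7 new [(0,2) (0,3) (0,4) (1,1) (1,2) (1,3) (1,4)] -> total=10

Answer: .####..
.####..
.......
..#....
.....#.
.......
.......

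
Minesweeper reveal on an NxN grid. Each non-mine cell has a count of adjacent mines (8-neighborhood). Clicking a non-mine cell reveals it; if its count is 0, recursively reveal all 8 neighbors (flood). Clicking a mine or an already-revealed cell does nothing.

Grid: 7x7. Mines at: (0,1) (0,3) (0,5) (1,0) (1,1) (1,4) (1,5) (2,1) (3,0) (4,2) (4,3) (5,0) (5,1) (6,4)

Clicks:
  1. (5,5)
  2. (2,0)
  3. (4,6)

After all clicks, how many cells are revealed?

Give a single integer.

Answer: 15

Derivation:
Click 1 (5,5) count=1: revealed 1 new [(5,5)] -> total=1
Click 2 (2,0) count=4: revealed 1 new [(2,0)] -> total=2
Click 3 (4,6) count=0: revealed 13 new [(2,4) (2,5) (2,6) (3,4) (3,5) (3,6) (4,4) (4,5) (4,6) (5,4) (5,6) (6,5) (6,6)] -> total=15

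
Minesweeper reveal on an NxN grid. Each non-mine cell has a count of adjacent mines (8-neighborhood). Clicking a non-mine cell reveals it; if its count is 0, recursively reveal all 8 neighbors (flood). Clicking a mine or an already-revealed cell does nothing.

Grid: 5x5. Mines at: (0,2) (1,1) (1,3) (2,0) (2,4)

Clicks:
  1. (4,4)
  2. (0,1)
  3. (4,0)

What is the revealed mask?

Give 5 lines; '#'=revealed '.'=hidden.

Answer: .#...
.....
.###.
#####
#####

Derivation:
Click 1 (4,4) count=0: revealed 13 new [(2,1) (2,2) (2,3) (3,0) (3,1) (3,2) (3,3) (3,4) (4,0) (4,1) (4,2) (4,3) (4,4)] -> total=13
Click 2 (0,1) count=2: revealed 1 new [(0,1)] -> total=14
Click 3 (4,0) count=0: revealed 0 new [(none)] -> total=14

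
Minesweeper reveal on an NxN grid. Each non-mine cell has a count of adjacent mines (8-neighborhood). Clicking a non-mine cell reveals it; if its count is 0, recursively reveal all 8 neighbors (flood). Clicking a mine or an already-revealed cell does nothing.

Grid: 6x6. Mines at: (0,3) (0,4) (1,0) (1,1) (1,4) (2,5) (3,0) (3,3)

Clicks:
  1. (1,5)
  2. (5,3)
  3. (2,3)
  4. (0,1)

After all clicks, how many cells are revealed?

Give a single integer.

Answer: 17

Derivation:
Click 1 (1,5) count=3: revealed 1 new [(1,5)] -> total=1
Click 2 (5,3) count=0: revealed 14 new [(3,4) (3,5) (4,0) (4,1) (4,2) (4,3) (4,4) (4,5) (5,0) (5,1) (5,2) (5,3) (5,4) (5,5)] -> total=15
Click 3 (2,3) count=2: revealed 1 new [(2,3)] -> total=16
Click 4 (0,1) count=2: revealed 1 new [(0,1)] -> total=17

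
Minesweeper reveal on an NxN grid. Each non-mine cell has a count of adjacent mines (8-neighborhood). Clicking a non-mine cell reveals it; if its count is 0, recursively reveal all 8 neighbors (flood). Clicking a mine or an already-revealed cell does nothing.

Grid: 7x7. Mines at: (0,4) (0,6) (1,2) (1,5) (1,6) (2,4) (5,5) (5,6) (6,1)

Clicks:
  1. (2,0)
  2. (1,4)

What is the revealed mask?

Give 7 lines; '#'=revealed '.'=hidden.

Click 1 (2,0) count=0: revealed 26 new [(0,0) (0,1) (1,0) (1,1) (2,0) (2,1) (2,2) (2,3) (3,0) (3,1) (3,2) (3,3) (3,4) (4,0) (4,1) (4,2) (4,3) (4,4) (5,0) (5,1) (5,2) (5,3) (5,4) (6,2) (6,3) (6,4)] -> total=26
Click 2 (1,4) count=3: revealed 1 new [(1,4)] -> total=27

Answer: ##.....
##..#..
####...
#####..
#####..
#####..
..###..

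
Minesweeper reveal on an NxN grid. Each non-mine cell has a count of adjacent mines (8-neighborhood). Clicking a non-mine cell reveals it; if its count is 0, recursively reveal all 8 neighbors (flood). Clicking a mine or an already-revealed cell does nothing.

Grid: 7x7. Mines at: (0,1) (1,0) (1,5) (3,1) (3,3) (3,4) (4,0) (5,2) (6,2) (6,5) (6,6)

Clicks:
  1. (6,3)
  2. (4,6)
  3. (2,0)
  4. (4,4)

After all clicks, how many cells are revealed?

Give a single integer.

Click 1 (6,3) count=2: revealed 1 new [(6,3)] -> total=1
Click 2 (4,6) count=0: revealed 8 new [(2,5) (2,6) (3,5) (3,6) (4,5) (4,6) (5,5) (5,6)] -> total=9
Click 3 (2,0) count=2: revealed 1 new [(2,0)] -> total=10
Click 4 (4,4) count=2: revealed 1 new [(4,4)] -> total=11

Answer: 11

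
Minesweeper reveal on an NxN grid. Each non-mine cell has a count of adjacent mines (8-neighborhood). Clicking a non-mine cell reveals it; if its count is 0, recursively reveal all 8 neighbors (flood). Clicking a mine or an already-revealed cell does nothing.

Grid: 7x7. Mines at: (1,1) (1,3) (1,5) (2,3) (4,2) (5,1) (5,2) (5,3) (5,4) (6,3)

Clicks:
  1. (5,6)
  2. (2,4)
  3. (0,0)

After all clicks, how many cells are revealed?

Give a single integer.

Answer: 14

Derivation:
Click 1 (5,6) count=0: revealed 13 new [(2,4) (2,5) (2,6) (3,4) (3,5) (3,6) (4,4) (4,5) (4,6) (5,5) (5,6) (6,5) (6,6)] -> total=13
Click 2 (2,4) count=3: revealed 0 new [(none)] -> total=13
Click 3 (0,0) count=1: revealed 1 new [(0,0)] -> total=14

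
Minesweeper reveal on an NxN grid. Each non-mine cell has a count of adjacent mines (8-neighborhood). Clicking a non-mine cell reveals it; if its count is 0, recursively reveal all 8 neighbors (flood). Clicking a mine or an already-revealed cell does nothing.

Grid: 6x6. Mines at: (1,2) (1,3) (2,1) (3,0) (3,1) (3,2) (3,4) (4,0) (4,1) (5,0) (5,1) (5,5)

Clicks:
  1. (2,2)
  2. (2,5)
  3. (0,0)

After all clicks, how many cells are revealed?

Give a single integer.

Click 1 (2,2) count=5: revealed 1 new [(2,2)] -> total=1
Click 2 (2,5) count=1: revealed 1 new [(2,5)] -> total=2
Click 3 (0,0) count=0: revealed 4 new [(0,0) (0,1) (1,0) (1,1)] -> total=6

Answer: 6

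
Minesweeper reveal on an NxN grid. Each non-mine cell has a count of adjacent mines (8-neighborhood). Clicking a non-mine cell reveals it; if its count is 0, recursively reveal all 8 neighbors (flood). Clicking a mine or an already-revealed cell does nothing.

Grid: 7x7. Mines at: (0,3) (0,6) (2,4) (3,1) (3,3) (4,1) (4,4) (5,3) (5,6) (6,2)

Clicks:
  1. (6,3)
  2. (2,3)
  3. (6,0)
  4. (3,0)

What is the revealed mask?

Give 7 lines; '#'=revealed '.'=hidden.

Click 1 (6,3) count=2: revealed 1 new [(6,3)] -> total=1
Click 2 (2,3) count=2: revealed 1 new [(2,3)] -> total=2
Click 3 (6,0) count=0: revealed 4 new [(5,0) (5,1) (6,0) (6,1)] -> total=6
Click 4 (3,0) count=2: revealed 1 new [(3,0)] -> total=7

Answer: .......
.......
...#...
#......
.......
##.....
##.#...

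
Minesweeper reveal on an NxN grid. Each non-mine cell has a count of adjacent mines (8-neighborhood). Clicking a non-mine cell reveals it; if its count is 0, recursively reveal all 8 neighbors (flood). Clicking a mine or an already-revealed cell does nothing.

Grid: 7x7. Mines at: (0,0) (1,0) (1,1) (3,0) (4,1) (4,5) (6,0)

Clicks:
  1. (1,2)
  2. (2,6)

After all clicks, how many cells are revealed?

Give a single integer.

Click 1 (1,2) count=1: revealed 1 new [(1,2)] -> total=1
Click 2 (2,6) count=0: revealed 34 new [(0,2) (0,3) (0,4) (0,5) (0,6) (1,3) (1,4) (1,5) (1,6) (2,2) (2,3) (2,4) (2,5) (2,6) (3,2) (3,3) (3,4) (3,5) (3,6) (4,2) (4,3) (4,4) (5,1) (5,2) (5,3) (5,4) (5,5) (5,6) (6,1) (6,2) (6,3) (6,4) (6,5) (6,6)] -> total=35

Answer: 35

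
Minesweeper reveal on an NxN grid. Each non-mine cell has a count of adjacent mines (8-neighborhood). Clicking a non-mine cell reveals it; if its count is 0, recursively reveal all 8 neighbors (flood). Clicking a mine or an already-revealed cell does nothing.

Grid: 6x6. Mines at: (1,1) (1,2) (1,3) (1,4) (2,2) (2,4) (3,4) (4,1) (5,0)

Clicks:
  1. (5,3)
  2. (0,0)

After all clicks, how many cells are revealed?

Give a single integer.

Answer: 9

Derivation:
Click 1 (5,3) count=0: revealed 8 new [(4,2) (4,3) (4,4) (4,5) (5,2) (5,3) (5,4) (5,5)] -> total=8
Click 2 (0,0) count=1: revealed 1 new [(0,0)] -> total=9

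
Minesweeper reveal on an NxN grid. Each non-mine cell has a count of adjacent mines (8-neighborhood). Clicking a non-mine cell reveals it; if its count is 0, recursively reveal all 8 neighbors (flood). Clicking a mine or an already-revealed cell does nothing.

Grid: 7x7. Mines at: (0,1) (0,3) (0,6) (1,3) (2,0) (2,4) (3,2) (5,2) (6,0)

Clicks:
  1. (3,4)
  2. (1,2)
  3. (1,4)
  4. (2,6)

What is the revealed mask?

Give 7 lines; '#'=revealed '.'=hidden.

Click 1 (3,4) count=1: revealed 1 new [(3,4)] -> total=1
Click 2 (1,2) count=3: revealed 1 new [(1,2)] -> total=2
Click 3 (1,4) count=3: revealed 1 new [(1,4)] -> total=3
Click 4 (2,6) count=0: revealed 19 new [(1,5) (1,6) (2,5) (2,6) (3,3) (3,5) (3,6) (4,3) (4,4) (4,5) (4,6) (5,3) (5,4) (5,5) (5,6) (6,3) (6,4) (6,5) (6,6)] -> total=22

Answer: .......
..#.###
.....##
...####
...####
...####
...####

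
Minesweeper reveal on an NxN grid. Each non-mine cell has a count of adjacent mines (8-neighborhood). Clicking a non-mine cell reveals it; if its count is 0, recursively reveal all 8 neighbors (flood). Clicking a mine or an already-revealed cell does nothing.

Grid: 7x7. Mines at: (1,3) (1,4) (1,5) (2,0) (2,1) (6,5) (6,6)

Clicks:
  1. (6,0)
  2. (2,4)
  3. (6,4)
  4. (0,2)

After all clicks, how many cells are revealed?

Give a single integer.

Answer: 32

Derivation:
Click 1 (6,0) count=0: revealed 31 new [(2,2) (2,3) (2,4) (2,5) (2,6) (3,0) (3,1) (3,2) (3,3) (3,4) (3,5) (3,6) (4,0) (4,1) (4,2) (4,3) (4,4) (4,5) (4,6) (5,0) (5,1) (5,2) (5,3) (5,4) (5,5) (5,6) (6,0) (6,1) (6,2) (6,3) (6,4)] -> total=31
Click 2 (2,4) count=3: revealed 0 new [(none)] -> total=31
Click 3 (6,4) count=1: revealed 0 new [(none)] -> total=31
Click 4 (0,2) count=1: revealed 1 new [(0,2)] -> total=32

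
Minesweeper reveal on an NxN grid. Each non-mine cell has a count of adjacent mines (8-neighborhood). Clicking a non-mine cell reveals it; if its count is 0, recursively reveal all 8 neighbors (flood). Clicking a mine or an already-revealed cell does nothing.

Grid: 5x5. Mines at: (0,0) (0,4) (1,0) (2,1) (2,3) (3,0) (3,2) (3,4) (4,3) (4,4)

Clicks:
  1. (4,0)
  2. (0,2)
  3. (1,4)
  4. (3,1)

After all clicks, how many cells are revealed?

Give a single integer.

Answer: 9

Derivation:
Click 1 (4,0) count=1: revealed 1 new [(4,0)] -> total=1
Click 2 (0,2) count=0: revealed 6 new [(0,1) (0,2) (0,3) (1,1) (1,2) (1,3)] -> total=7
Click 3 (1,4) count=2: revealed 1 new [(1,4)] -> total=8
Click 4 (3,1) count=3: revealed 1 new [(3,1)] -> total=9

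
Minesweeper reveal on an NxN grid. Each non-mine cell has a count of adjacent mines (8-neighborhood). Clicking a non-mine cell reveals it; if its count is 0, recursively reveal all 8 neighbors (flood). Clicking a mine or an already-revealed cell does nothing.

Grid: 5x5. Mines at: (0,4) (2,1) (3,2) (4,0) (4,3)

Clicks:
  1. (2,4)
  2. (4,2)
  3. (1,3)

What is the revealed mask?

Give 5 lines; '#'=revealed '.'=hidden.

Click 1 (2,4) count=0: revealed 6 new [(1,3) (1,4) (2,3) (2,4) (3,3) (3,4)] -> total=6
Click 2 (4,2) count=2: revealed 1 new [(4,2)] -> total=7
Click 3 (1,3) count=1: revealed 0 new [(none)] -> total=7

Answer: .....
...##
...##
...##
..#..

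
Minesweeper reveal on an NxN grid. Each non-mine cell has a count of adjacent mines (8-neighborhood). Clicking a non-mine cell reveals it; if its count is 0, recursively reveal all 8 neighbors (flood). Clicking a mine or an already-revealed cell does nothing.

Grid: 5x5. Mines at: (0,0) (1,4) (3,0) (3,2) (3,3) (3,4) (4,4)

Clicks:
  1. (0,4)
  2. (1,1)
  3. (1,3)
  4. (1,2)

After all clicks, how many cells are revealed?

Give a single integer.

Answer: 10

Derivation:
Click 1 (0,4) count=1: revealed 1 new [(0,4)] -> total=1
Click 2 (1,1) count=1: revealed 1 new [(1,1)] -> total=2
Click 3 (1,3) count=1: revealed 1 new [(1,3)] -> total=3
Click 4 (1,2) count=0: revealed 7 new [(0,1) (0,2) (0,3) (1,2) (2,1) (2,2) (2,3)] -> total=10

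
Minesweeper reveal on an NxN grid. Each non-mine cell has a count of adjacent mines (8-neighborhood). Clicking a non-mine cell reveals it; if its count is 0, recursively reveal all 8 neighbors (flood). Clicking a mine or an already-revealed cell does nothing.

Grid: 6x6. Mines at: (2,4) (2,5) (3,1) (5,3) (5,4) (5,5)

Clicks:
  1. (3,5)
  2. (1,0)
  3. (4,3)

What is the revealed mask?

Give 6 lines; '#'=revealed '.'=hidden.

Click 1 (3,5) count=2: revealed 1 new [(3,5)] -> total=1
Click 2 (1,0) count=0: revealed 16 new [(0,0) (0,1) (0,2) (0,3) (0,4) (0,5) (1,0) (1,1) (1,2) (1,3) (1,4) (1,5) (2,0) (2,1) (2,2) (2,3)] -> total=17
Click 3 (4,3) count=2: revealed 1 new [(4,3)] -> total=18

Answer: ######
######
####..
.....#
...#..
......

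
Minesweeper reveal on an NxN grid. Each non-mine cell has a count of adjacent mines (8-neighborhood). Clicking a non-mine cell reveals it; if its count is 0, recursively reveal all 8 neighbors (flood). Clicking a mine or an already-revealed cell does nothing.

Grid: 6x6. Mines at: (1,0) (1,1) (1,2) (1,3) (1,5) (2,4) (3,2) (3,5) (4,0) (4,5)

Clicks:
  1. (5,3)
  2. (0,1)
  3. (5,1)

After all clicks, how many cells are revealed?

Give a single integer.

Answer: 9

Derivation:
Click 1 (5,3) count=0: revealed 8 new [(4,1) (4,2) (4,3) (4,4) (5,1) (5,2) (5,3) (5,4)] -> total=8
Click 2 (0,1) count=3: revealed 1 new [(0,1)] -> total=9
Click 3 (5,1) count=1: revealed 0 new [(none)] -> total=9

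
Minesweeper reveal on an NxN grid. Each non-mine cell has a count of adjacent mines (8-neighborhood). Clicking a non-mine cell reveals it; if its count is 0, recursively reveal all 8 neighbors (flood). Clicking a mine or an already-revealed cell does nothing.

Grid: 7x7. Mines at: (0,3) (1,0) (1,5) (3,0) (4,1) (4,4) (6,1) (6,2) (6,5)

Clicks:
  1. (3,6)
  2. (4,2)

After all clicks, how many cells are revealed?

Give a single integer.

Click 1 (3,6) count=0: revealed 8 new [(2,5) (2,6) (3,5) (3,6) (4,5) (4,6) (5,5) (5,6)] -> total=8
Click 2 (4,2) count=1: revealed 1 new [(4,2)] -> total=9

Answer: 9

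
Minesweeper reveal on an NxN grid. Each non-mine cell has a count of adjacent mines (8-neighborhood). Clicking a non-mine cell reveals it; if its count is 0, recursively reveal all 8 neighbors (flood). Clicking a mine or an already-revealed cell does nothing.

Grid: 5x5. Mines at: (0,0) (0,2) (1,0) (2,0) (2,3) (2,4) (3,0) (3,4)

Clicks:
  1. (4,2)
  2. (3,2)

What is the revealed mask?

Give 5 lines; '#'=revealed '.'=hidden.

Answer: .....
.....
.....
.###.
.###.

Derivation:
Click 1 (4,2) count=0: revealed 6 new [(3,1) (3,2) (3,3) (4,1) (4,2) (4,3)] -> total=6
Click 2 (3,2) count=1: revealed 0 new [(none)] -> total=6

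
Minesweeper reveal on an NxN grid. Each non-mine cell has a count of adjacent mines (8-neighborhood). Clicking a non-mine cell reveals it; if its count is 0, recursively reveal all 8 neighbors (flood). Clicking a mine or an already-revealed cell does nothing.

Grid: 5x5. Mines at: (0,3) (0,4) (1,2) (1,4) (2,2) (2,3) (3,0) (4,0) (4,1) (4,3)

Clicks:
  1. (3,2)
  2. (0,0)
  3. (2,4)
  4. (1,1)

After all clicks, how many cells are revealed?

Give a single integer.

Answer: 8

Derivation:
Click 1 (3,2) count=4: revealed 1 new [(3,2)] -> total=1
Click 2 (0,0) count=0: revealed 6 new [(0,0) (0,1) (1,0) (1,1) (2,0) (2,1)] -> total=7
Click 3 (2,4) count=2: revealed 1 new [(2,4)] -> total=8
Click 4 (1,1) count=2: revealed 0 new [(none)] -> total=8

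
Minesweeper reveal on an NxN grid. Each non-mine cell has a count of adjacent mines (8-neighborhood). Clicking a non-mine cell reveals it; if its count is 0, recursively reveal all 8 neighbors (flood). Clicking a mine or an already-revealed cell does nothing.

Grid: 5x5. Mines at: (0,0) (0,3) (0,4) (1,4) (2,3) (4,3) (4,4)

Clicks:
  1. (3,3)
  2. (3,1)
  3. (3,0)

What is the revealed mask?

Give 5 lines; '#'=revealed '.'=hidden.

Click 1 (3,3) count=3: revealed 1 new [(3,3)] -> total=1
Click 2 (3,1) count=0: revealed 12 new [(1,0) (1,1) (1,2) (2,0) (2,1) (2,2) (3,0) (3,1) (3,2) (4,0) (4,1) (4,2)] -> total=13
Click 3 (3,0) count=0: revealed 0 new [(none)] -> total=13

Answer: .....
###..
###..
####.
###..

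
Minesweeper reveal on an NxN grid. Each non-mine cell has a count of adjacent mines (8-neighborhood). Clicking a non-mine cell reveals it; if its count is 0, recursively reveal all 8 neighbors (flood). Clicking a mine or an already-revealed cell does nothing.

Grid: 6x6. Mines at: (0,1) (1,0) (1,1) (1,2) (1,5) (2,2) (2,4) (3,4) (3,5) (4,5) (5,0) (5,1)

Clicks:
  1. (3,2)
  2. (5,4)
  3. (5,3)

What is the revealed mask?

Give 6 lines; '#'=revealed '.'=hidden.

Answer: ......
......
......
..#...
..###.
..###.

Derivation:
Click 1 (3,2) count=1: revealed 1 new [(3,2)] -> total=1
Click 2 (5,4) count=1: revealed 1 new [(5,4)] -> total=2
Click 3 (5,3) count=0: revealed 5 new [(4,2) (4,3) (4,4) (5,2) (5,3)] -> total=7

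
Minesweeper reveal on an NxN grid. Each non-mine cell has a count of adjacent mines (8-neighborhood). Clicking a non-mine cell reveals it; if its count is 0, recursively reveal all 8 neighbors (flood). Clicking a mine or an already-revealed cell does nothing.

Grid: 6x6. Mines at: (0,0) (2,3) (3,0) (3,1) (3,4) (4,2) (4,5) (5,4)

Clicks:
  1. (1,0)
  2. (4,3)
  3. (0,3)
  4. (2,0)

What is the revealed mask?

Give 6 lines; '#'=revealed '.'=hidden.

Click 1 (1,0) count=1: revealed 1 new [(1,0)] -> total=1
Click 2 (4,3) count=3: revealed 1 new [(4,3)] -> total=2
Click 3 (0,3) count=0: revealed 12 new [(0,1) (0,2) (0,3) (0,4) (0,5) (1,1) (1,2) (1,3) (1,4) (1,5) (2,4) (2,5)] -> total=14
Click 4 (2,0) count=2: revealed 1 new [(2,0)] -> total=15

Answer: .#####
######
#...##
......
...#..
......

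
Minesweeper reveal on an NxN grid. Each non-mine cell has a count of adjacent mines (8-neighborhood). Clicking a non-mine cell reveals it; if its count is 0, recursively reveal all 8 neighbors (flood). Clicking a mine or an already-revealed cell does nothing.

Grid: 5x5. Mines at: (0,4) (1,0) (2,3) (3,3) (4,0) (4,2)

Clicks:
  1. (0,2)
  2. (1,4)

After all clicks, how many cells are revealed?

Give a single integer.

Answer: 7

Derivation:
Click 1 (0,2) count=0: revealed 6 new [(0,1) (0,2) (0,3) (1,1) (1,2) (1,3)] -> total=6
Click 2 (1,4) count=2: revealed 1 new [(1,4)] -> total=7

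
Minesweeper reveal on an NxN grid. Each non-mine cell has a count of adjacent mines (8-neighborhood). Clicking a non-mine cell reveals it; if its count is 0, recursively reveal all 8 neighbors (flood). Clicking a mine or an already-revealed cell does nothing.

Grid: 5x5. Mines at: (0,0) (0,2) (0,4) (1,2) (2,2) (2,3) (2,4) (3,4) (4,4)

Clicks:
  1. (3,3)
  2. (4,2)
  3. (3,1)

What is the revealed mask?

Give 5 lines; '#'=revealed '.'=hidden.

Answer: .....
##...
##...
####.
####.

Derivation:
Click 1 (3,3) count=5: revealed 1 new [(3,3)] -> total=1
Click 2 (4,2) count=0: revealed 11 new [(1,0) (1,1) (2,0) (2,1) (3,0) (3,1) (3,2) (4,0) (4,1) (4,2) (4,3)] -> total=12
Click 3 (3,1) count=1: revealed 0 new [(none)] -> total=12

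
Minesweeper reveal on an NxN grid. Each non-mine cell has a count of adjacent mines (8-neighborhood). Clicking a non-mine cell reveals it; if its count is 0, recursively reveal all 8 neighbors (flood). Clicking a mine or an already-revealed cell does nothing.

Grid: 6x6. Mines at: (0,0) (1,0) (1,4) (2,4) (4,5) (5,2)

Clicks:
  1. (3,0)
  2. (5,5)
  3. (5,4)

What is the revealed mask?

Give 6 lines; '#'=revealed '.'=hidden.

Answer: .###..
.###..
####..
####..
####..
##..##

Derivation:
Click 1 (3,0) count=0: revealed 20 new [(0,1) (0,2) (0,3) (1,1) (1,2) (1,3) (2,0) (2,1) (2,2) (2,3) (3,0) (3,1) (3,2) (3,3) (4,0) (4,1) (4,2) (4,3) (5,0) (5,1)] -> total=20
Click 2 (5,5) count=1: revealed 1 new [(5,5)] -> total=21
Click 3 (5,4) count=1: revealed 1 new [(5,4)] -> total=22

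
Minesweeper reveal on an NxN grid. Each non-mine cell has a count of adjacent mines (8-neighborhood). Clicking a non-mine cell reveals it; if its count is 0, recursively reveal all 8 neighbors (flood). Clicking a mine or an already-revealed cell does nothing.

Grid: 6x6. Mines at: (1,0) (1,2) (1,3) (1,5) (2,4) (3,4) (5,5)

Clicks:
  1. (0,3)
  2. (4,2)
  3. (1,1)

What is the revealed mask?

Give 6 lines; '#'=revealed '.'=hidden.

Click 1 (0,3) count=2: revealed 1 new [(0,3)] -> total=1
Click 2 (4,2) count=0: revealed 18 new [(2,0) (2,1) (2,2) (2,3) (3,0) (3,1) (3,2) (3,3) (4,0) (4,1) (4,2) (4,3) (4,4) (5,0) (5,1) (5,2) (5,3) (5,4)] -> total=19
Click 3 (1,1) count=2: revealed 1 new [(1,1)] -> total=20

Answer: ...#..
.#....
####..
####..
#####.
#####.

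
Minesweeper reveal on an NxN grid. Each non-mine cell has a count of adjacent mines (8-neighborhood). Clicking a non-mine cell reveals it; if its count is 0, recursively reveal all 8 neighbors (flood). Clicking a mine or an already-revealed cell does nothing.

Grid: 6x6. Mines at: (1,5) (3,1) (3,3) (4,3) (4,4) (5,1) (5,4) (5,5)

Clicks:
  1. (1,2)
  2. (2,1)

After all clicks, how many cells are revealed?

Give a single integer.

Click 1 (1,2) count=0: revealed 15 new [(0,0) (0,1) (0,2) (0,3) (0,4) (1,0) (1,1) (1,2) (1,3) (1,4) (2,0) (2,1) (2,2) (2,3) (2,4)] -> total=15
Click 2 (2,1) count=1: revealed 0 new [(none)] -> total=15

Answer: 15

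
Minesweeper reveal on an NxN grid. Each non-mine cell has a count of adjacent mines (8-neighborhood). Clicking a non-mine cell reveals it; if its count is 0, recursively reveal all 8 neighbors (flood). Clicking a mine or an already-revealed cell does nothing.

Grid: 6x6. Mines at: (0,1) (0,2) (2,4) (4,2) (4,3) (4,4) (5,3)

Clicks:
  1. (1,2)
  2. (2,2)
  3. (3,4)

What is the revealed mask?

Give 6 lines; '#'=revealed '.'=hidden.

Click 1 (1,2) count=2: revealed 1 new [(1,2)] -> total=1
Click 2 (2,2) count=0: revealed 15 new [(1,0) (1,1) (1,3) (2,0) (2,1) (2,2) (2,3) (3,0) (3,1) (3,2) (3,3) (4,0) (4,1) (5,0) (5,1)] -> total=16
Click 3 (3,4) count=3: revealed 1 new [(3,4)] -> total=17

Answer: ......
####..
####..
#####.
##....
##....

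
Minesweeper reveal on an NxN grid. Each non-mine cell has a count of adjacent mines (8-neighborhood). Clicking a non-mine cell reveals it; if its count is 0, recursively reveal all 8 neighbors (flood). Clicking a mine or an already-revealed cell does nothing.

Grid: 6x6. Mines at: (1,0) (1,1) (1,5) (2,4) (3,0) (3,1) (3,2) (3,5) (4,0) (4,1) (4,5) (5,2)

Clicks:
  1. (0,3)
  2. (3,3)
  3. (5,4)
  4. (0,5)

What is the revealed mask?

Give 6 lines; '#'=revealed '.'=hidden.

Answer: ..####
..###.
......
...#..
......
....#.

Derivation:
Click 1 (0,3) count=0: revealed 6 new [(0,2) (0,3) (0,4) (1,2) (1,3) (1,4)] -> total=6
Click 2 (3,3) count=2: revealed 1 new [(3,3)] -> total=7
Click 3 (5,4) count=1: revealed 1 new [(5,4)] -> total=8
Click 4 (0,5) count=1: revealed 1 new [(0,5)] -> total=9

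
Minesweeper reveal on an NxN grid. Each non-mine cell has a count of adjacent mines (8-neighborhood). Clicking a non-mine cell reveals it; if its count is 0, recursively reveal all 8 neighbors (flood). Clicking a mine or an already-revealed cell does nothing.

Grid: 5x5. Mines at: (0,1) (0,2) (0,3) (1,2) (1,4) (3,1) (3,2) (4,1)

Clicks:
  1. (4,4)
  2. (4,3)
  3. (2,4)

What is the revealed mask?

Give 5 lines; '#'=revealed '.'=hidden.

Click 1 (4,4) count=0: revealed 6 new [(2,3) (2,4) (3,3) (3,4) (4,3) (4,4)] -> total=6
Click 2 (4,3) count=1: revealed 0 new [(none)] -> total=6
Click 3 (2,4) count=1: revealed 0 new [(none)] -> total=6

Answer: .....
.....
...##
...##
...##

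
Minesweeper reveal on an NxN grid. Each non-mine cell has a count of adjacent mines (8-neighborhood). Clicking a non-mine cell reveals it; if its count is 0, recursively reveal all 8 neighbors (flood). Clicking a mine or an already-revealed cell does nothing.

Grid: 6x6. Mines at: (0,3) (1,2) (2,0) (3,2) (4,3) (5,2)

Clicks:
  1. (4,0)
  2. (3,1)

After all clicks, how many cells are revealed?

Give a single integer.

Answer: 6

Derivation:
Click 1 (4,0) count=0: revealed 6 new [(3,0) (3,1) (4,0) (4,1) (5,0) (5,1)] -> total=6
Click 2 (3,1) count=2: revealed 0 new [(none)] -> total=6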